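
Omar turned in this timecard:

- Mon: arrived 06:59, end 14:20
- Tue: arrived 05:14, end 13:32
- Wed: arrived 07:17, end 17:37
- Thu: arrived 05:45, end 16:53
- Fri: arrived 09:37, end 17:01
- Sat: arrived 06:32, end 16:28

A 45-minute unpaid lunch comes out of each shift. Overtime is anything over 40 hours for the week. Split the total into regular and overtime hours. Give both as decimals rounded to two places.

Mon: 06:59–14:20 = 7 h 21 min; less 45 min break → 6 h 36 min
Tue: 05:14–13:32 = 8 h 18 min; less 45 min break → 7 h 33 min
Wed: 07:17–17:37 = 10 h 20 min; less 45 min break → 9 h 35 min
Thu: 05:45–16:53 = 11 h 8 min; less 45 min break → 10 h 23 min
Fri: 09:37–17:01 = 7 h 24 min; less 45 min break → 6 h 39 min
Sat: 06:32–16:28 = 9 h 56 min; less 45 min break → 9 h 11 min
Total worked: 49 h 57 min = 49.95 h.
Threshold 40 h → overtime 9 h 57 min, regular 40 h 0 min.

Regular 40.00 hours, overtime 9.95 hours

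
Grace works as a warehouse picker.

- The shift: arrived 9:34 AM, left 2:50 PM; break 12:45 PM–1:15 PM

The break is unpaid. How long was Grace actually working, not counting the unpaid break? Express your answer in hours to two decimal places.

4.77 hours

The shift: 9:34 AM–2:50 PM = 5 h 16 min; less 30 min break → 4 h 46 min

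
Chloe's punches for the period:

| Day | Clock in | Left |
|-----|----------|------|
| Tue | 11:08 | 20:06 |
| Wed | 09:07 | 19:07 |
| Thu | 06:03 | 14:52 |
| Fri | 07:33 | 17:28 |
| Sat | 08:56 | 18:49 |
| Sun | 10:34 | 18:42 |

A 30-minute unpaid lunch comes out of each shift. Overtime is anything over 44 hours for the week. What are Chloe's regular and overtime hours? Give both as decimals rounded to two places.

Regular 44.00 hours, overtime 8.72 hours

Tue: 11:08–20:06 = 8 h 58 min; less 30 min break → 8 h 28 min
Wed: 09:07–19:07 = 10 h 0 min; less 30 min break → 9 h 30 min
Thu: 06:03–14:52 = 8 h 49 min; less 30 min break → 8 h 19 min
Fri: 07:33–17:28 = 9 h 55 min; less 30 min break → 9 h 25 min
Sat: 08:56–18:49 = 9 h 53 min; less 30 min break → 9 h 23 min
Sun: 10:34–18:42 = 8 h 8 min; less 30 min break → 7 h 38 min
Total worked: 52 h 43 min = 52.72 h.
Threshold 44 h → overtime 8 h 43 min, regular 44 h 0 min.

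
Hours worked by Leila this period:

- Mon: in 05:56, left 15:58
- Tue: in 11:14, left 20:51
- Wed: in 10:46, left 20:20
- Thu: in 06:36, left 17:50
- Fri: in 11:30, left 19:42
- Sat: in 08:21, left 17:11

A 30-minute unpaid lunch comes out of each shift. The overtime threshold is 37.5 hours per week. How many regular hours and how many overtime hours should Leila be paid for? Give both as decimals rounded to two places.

Regular 37.50 hours, overtime 16.98 hours

Mon: 05:56–15:58 = 10 h 2 min; less 30 min break → 9 h 32 min
Tue: 11:14–20:51 = 9 h 37 min; less 30 min break → 9 h 7 min
Wed: 10:46–20:20 = 9 h 34 min; less 30 min break → 9 h 4 min
Thu: 06:36–17:50 = 11 h 14 min; less 30 min break → 10 h 44 min
Fri: 11:30–19:42 = 8 h 12 min; less 30 min break → 7 h 42 min
Sat: 08:21–17:11 = 8 h 50 min; less 30 min break → 8 h 20 min
Total worked: 54 h 29 min = 54.48 h.
Threshold 37.5 h → overtime 16 h 59 min, regular 37 h 30 min.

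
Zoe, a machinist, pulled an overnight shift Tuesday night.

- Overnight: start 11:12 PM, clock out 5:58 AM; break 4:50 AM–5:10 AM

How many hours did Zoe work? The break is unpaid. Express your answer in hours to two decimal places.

6.43 hours

Overnight: 11:12 PM → midnight = 0 h 48 min; midnight → 5:58 AM = 5 h 58 min; span 6 h 46 min; less 20 min break → 6 h 26 min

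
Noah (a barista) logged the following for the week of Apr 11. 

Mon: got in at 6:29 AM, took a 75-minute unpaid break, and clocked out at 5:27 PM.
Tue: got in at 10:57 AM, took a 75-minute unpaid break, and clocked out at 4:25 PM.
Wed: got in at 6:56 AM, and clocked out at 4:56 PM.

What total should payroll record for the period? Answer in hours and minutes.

23 h 56 min

Mon: 6:29 AM–5:27 PM = 10 h 58 min; less 75 min break → 9 h 43 min
Tue: 10:57 AM–4:25 PM = 5 h 28 min; less 75 min break → 4 h 13 min
Wed: 6:56 AM–4:56 PM = 10 h 0 min
Total: 9 h 43 min + 4 h 13 min + 10 h 0 min = 23 h 56 min.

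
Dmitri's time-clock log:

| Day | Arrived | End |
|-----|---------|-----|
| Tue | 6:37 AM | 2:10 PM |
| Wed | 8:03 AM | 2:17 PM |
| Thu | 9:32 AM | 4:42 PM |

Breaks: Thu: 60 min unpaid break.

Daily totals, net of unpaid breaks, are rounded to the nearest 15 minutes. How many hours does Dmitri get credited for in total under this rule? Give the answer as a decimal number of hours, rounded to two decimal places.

20.00 hours

Tue: 6:37 AM–2:10 PM = 7 h 33 min → rounds to 7 h 30 min
Wed: 8:03 AM–2:17 PM = 6 h 14 min → rounds to 6 h 15 min
Thu: 9:32 AM–4:42 PM = 7 h 10 min − 60 min = 6 h 10 min → rounds to 6 h 15 min
Total credited: 20 h 0 min.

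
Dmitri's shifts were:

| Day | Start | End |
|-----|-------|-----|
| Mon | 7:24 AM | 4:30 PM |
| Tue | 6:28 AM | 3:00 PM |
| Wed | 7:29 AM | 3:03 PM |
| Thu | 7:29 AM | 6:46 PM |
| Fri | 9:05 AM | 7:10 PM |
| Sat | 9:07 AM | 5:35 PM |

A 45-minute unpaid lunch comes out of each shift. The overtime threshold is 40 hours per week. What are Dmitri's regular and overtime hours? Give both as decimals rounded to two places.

Mon: 7:24 AM–4:30 PM = 9 h 6 min; less 45 min break → 8 h 21 min
Tue: 6:28 AM–3:00 PM = 8 h 32 min; less 45 min break → 7 h 47 min
Wed: 7:29 AM–3:03 PM = 7 h 34 min; less 45 min break → 6 h 49 min
Thu: 7:29 AM–6:46 PM = 11 h 17 min; less 45 min break → 10 h 32 min
Fri: 9:05 AM–7:10 PM = 10 h 5 min; less 45 min break → 9 h 20 min
Sat: 9:07 AM–5:35 PM = 8 h 28 min; less 45 min break → 7 h 43 min
Total worked: 50 h 32 min = 50.53 h.
Threshold 40 h → overtime 10 h 32 min, regular 40 h 0 min.

Regular 40.00 hours, overtime 10.53 hours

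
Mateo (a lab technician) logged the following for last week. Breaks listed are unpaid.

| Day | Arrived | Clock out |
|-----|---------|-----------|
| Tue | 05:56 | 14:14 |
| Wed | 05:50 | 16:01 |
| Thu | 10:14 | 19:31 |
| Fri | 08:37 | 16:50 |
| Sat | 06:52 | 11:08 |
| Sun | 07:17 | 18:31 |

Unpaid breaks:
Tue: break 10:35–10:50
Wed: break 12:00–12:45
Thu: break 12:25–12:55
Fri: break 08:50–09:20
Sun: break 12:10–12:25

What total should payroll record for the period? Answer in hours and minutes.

Tue: 05:56–14:14 = 8 h 18 min; less 15 min break → 8 h 3 min
Wed: 05:50–16:01 = 10 h 11 min; less 45 min break → 9 h 26 min
Thu: 10:14–19:31 = 9 h 17 min; less 30 min break → 8 h 47 min
Fri: 08:37–16:50 = 8 h 13 min; less 30 min break → 7 h 43 min
Sat: 06:52–11:08 = 4 h 16 min
Sun: 07:17–18:31 = 11 h 14 min; less 15 min break → 10 h 59 min
Total: 8 h 3 min + 9 h 26 min + 8 h 47 min + 7 h 43 min + 4 h 16 min + 10 h 59 min = 49 h 14 min.

49 h 14 min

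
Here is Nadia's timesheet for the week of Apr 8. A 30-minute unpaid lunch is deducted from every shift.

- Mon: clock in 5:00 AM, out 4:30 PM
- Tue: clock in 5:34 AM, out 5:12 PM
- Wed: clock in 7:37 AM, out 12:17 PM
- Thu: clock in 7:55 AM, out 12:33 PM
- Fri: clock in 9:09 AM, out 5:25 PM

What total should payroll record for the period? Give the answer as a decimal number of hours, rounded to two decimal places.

Mon: 5:00 AM–4:30 PM = 11 h 30 min; less 30 min break → 11 h 0 min
Tue: 5:34 AM–5:12 PM = 11 h 38 min; less 30 min break → 11 h 8 min
Wed: 7:37 AM–12:17 PM = 4 h 40 min; less 30 min break → 4 h 10 min
Thu: 7:55 AM–12:33 PM = 4 h 38 min; less 30 min break → 4 h 8 min
Fri: 9:09 AM–5:25 PM = 8 h 16 min; less 30 min break → 7 h 46 min
Total: 11 h 0 min + 11 h 8 min + 4 h 10 min + 4 h 8 min + 7 h 46 min = 38 h 12 min.

38.20 hours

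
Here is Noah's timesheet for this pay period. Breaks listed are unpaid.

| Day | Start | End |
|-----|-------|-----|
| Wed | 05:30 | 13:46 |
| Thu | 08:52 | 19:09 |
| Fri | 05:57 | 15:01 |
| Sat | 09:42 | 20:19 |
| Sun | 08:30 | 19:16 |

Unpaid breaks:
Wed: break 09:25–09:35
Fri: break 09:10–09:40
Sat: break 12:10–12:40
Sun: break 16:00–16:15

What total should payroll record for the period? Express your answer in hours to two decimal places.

47.58 hours

Wed: 05:30–13:46 = 8 h 16 min; less 10 min break → 8 h 6 min
Thu: 08:52–19:09 = 10 h 17 min
Fri: 05:57–15:01 = 9 h 4 min; less 30 min break → 8 h 34 min
Sat: 09:42–20:19 = 10 h 37 min; less 30 min break → 10 h 7 min
Sun: 08:30–19:16 = 10 h 46 min; less 15 min break → 10 h 31 min
Total: 8 h 6 min + 10 h 17 min + 8 h 34 min + 10 h 7 min + 10 h 31 min = 47 h 35 min.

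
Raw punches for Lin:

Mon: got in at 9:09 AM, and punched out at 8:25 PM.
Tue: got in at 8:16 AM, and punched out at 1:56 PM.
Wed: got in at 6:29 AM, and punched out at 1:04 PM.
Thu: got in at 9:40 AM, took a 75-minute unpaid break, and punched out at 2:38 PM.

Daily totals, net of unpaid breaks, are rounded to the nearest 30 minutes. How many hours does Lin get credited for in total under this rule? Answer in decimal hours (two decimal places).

27.00 hours

Mon: 9:09 AM–8:25 PM = 11 h 16 min → rounds to 11 h 30 min
Tue: 8:16 AM–1:56 PM = 5 h 40 min → rounds to 5 h 30 min
Wed: 6:29 AM–1:04 PM = 6 h 35 min → rounds to 6 h 30 min
Thu: 9:40 AM–2:38 PM = 4 h 58 min − 75 min = 3 h 43 min → rounds to 3 h 30 min
Total credited: 27 h 0 min.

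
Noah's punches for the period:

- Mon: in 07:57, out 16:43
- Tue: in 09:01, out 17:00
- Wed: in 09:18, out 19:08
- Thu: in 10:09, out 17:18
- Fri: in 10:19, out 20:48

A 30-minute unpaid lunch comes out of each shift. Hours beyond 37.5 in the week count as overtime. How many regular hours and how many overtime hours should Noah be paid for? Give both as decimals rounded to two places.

Mon: 07:57–16:43 = 8 h 46 min; less 30 min break → 8 h 16 min
Tue: 09:01–17:00 = 7 h 59 min; less 30 min break → 7 h 29 min
Wed: 09:18–19:08 = 9 h 50 min; less 30 min break → 9 h 20 min
Thu: 10:09–17:18 = 7 h 9 min; less 30 min break → 6 h 39 min
Fri: 10:19–20:48 = 10 h 29 min; less 30 min break → 9 h 59 min
Total worked: 41 h 43 min = 41.72 h.
Threshold 37.5 h → overtime 4 h 13 min, regular 37 h 30 min.

Regular 37.50 hours, overtime 4.22 hours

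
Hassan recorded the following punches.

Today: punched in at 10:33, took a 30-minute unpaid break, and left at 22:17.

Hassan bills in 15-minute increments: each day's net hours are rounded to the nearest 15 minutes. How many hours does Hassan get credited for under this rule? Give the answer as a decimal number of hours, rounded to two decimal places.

11.25 hours

Today: 10:33–22:17 = 11 h 44 min − 30 min = 11 h 14 min → rounds to 11 h 15 min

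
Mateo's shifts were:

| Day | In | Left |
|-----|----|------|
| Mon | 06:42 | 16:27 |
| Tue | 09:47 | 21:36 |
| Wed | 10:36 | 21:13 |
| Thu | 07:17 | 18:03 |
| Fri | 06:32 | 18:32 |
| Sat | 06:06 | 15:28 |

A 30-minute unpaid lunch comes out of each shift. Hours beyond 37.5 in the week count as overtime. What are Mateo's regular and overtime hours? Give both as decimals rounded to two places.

Regular 37.50 hours, overtime 23.82 hours

Mon: 06:42–16:27 = 9 h 45 min; less 30 min break → 9 h 15 min
Tue: 09:47–21:36 = 11 h 49 min; less 30 min break → 11 h 19 min
Wed: 10:36–21:13 = 10 h 37 min; less 30 min break → 10 h 7 min
Thu: 07:17–18:03 = 10 h 46 min; less 30 min break → 10 h 16 min
Fri: 06:32–18:32 = 12 h 0 min; less 30 min break → 11 h 30 min
Sat: 06:06–15:28 = 9 h 22 min; less 30 min break → 8 h 52 min
Total worked: 61 h 19 min = 61.32 h.
Threshold 37.5 h → overtime 23 h 49 min, regular 37 h 30 min.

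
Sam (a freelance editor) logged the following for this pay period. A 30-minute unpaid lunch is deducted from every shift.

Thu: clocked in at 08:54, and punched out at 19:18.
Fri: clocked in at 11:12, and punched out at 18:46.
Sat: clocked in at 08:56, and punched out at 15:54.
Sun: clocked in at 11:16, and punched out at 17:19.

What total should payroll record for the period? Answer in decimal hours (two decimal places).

28.98 hours

Thu: 08:54–19:18 = 10 h 24 min; less 30 min break → 9 h 54 min
Fri: 11:12–18:46 = 7 h 34 min; less 30 min break → 7 h 4 min
Sat: 08:56–15:54 = 6 h 58 min; less 30 min break → 6 h 28 min
Sun: 11:16–17:19 = 6 h 3 min; less 30 min break → 5 h 33 min
Total: 9 h 54 min + 7 h 4 min + 6 h 28 min + 5 h 33 min = 28 h 59 min.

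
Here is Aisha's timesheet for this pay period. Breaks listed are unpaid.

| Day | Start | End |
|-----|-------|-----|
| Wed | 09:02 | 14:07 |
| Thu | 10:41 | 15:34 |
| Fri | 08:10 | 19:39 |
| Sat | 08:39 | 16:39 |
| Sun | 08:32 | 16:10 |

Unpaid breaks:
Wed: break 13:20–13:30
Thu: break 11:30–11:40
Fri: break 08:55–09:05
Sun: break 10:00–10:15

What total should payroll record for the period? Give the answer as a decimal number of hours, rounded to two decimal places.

36.33 hours

Wed: 09:02–14:07 = 5 h 5 min; less 10 min break → 4 h 55 min
Thu: 10:41–15:34 = 4 h 53 min; less 10 min break → 4 h 43 min
Fri: 08:10–19:39 = 11 h 29 min; less 10 min break → 11 h 19 min
Sat: 08:39–16:39 = 8 h 0 min
Sun: 08:32–16:10 = 7 h 38 min; less 15 min break → 7 h 23 min
Total: 4 h 55 min + 4 h 43 min + 11 h 19 min + 8 h 0 min + 7 h 23 min = 36 h 20 min.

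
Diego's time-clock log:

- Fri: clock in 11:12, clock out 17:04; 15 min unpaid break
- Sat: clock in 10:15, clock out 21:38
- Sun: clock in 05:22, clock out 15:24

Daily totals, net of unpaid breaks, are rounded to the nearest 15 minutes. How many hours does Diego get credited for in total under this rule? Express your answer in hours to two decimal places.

27.00 hours

Fri: 11:12–17:04 = 5 h 52 min − 15 min = 5 h 37 min → rounds to 5 h 30 min
Sat: 10:15–21:38 = 11 h 23 min → rounds to 11 h 30 min
Sun: 05:22–15:24 = 10 h 2 min → rounds to 10 h 0 min
Total credited: 27 h 0 min.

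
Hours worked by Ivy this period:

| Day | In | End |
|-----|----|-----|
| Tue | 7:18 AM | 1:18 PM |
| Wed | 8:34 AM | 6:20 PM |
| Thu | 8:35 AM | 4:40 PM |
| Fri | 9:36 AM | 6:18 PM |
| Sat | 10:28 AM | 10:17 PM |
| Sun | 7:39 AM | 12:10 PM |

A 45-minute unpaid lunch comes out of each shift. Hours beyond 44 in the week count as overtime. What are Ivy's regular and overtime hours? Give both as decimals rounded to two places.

Tue: 7:18 AM–1:18 PM = 6 h 0 min; less 45 min break → 5 h 15 min
Wed: 8:34 AM–6:20 PM = 9 h 46 min; less 45 min break → 9 h 1 min
Thu: 8:35 AM–4:40 PM = 8 h 5 min; less 45 min break → 7 h 20 min
Fri: 9:36 AM–6:18 PM = 8 h 42 min; less 45 min break → 7 h 57 min
Sat: 10:28 AM–10:17 PM = 11 h 49 min; less 45 min break → 11 h 4 min
Sun: 7:39 AM–12:10 PM = 4 h 31 min; less 45 min break → 3 h 46 min
Total worked: 44 h 23 min = 44.38 h.
Threshold 44 h → overtime 0 h 23 min, regular 44 h 0 min.

Regular 44.00 hours, overtime 0.38 hours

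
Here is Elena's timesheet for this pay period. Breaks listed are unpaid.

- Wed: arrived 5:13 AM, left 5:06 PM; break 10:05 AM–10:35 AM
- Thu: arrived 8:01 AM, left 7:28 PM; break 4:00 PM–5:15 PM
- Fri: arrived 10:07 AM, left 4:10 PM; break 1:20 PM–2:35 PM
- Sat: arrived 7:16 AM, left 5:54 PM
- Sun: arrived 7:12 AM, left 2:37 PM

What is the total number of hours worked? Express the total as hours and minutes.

Wed: 5:13 AM–5:06 PM = 11 h 53 min; less 30 min break → 11 h 23 min
Thu: 8:01 AM–7:28 PM = 11 h 27 min; less 75 min break → 10 h 12 min
Fri: 10:07 AM–4:10 PM = 6 h 3 min; less 75 min break → 4 h 48 min
Sat: 7:16 AM–5:54 PM = 10 h 38 min
Sun: 7:12 AM–2:37 PM = 7 h 25 min
Total: 11 h 23 min + 10 h 12 min + 4 h 48 min + 10 h 38 min + 7 h 25 min = 44 h 26 min.

44 h 26 min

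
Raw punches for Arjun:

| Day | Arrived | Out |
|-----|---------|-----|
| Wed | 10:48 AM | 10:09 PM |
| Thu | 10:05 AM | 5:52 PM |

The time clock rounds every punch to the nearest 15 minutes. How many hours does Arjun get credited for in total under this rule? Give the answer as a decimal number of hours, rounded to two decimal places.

Wed: in 10:48 AM→10:45 AM, out 10:09 PM→10:15 PM; 11 h 30 min
Thu: in 10:05 AM→10:00 AM, out 5:52 PM→5:45 PM; 7 h 45 min
Total credited: 19 h 15 min.

19.25 hours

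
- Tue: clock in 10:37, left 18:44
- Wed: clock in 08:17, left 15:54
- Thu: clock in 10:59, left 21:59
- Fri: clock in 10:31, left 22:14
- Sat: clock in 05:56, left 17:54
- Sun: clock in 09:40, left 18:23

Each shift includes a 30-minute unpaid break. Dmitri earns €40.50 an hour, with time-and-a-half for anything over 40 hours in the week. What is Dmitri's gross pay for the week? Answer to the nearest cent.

Tue: 10:37–18:44 = 8 h 7 min; less 30 min break → 7 h 37 min
Wed: 08:17–15:54 = 7 h 37 min; less 30 min break → 7 h 7 min
Thu: 10:59–21:59 = 11 h 0 min; less 30 min break → 10 h 30 min
Fri: 10:31–22:14 = 11 h 43 min; less 30 min break → 11 h 13 min
Sat: 05:56–17:54 = 11 h 58 min; less 30 min break → 11 h 28 min
Sun: 09:40–18:23 = 8 h 43 min; less 30 min break → 8 h 13 min
Total worked: 56 h 8 min = 3368 min.
Regular 40 h 0 min = 2400 min at €40.50/h; overtime 16 h 8 min = 968 min at €60.75/h.
Pay = (2400 × €40.50 + 968 × €60.75) ÷ 60 = €2600.10.

€2600.10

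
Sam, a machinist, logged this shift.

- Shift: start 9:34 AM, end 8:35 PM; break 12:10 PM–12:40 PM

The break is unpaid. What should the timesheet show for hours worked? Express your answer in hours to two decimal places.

10.52 hours

Shift: 9:34 AM–8:35 PM = 11 h 1 min; less 30 min break → 10 h 31 min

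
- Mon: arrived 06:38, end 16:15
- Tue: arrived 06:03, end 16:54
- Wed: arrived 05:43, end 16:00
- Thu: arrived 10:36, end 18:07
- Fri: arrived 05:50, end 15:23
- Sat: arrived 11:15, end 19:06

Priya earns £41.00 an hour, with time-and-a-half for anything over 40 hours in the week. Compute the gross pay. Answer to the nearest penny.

£2603.50

Mon: 06:38–16:15 = 9 h 37 min
Tue: 06:03–16:54 = 10 h 51 min
Wed: 05:43–16:00 = 10 h 17 min
Thu: 10:36–18:07 = 7 h 31 min
Fri: 05:50–15:23 = 9 h 33 min
Sat: 11:15–19:06 = 7 h 51 min
Total worked: 55 h 40 min = 3340 min.
Regular 40 h 0 min = 2400 min at £41.00/h; overtime 15 h 40 min = 940 min at £61.50/h.
Pay = (2400 × £41.00 + 940 × £61.50) ÷ 60 = £2603.50.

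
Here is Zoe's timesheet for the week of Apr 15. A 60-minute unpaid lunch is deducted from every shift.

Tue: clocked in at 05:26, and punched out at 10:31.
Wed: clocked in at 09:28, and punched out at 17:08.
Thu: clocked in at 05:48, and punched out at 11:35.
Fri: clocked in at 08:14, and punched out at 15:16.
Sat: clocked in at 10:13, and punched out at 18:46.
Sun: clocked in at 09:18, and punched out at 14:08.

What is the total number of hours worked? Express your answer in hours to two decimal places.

Tue: 05:26–10:31 = 5 h 5 min; less 60 min break → 4 h 5 min
Wed: 09:28–17:08 = 7 h 40 min; less 60 min break → 6 h 40 min
Thu: 05:48–11:35 = 5 h 47 min; less 60 min break → 4 h 47 min
Fri: 08:14–15:16 = 7 h 2 min; less 60 min break → 6 h 2 min
Sat: 10:13–18:46 = 8 h 33 min; less 60 min break → 7 h 33 min
Sun: 09:18–14:08 = 4 h 50 min; less 60 min break → 3 h 50 min
Total: 4 h 5 min + 6 h 40 min + 4 h 47 min + 6 h 2 min + 7 h 33 min + 3 h 50 min = 32 h 57 min.

32.95 hours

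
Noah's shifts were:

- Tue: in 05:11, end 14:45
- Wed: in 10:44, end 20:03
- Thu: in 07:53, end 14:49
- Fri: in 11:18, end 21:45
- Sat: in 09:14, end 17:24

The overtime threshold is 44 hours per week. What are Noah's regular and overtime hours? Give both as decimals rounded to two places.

Tue: 05:11–14:45 = 9 h 34 min
Wed: 10:44–20:03 = 9 h 19 min
Thu: 07:53–14:49 = 6 h 56 min
Fri: 11:18–21:45 = 10 h 27 min
Sat: 09:14–17:24 = 8 h 10 min
Total worked: 44 h 26 min = 44.43 h.
Threshold 44 h → overtime 0 h 26 min, regular 44 h 0 min.

Regular 44.00 hours, overtime 0.43 hours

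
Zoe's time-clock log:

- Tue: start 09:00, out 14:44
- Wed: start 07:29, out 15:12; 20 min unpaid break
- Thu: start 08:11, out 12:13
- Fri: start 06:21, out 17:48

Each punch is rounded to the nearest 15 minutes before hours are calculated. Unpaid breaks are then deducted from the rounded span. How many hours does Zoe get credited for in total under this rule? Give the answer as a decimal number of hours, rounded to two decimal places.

28.67 hours

Tue: in 09:00→09:00, out 14:44→14:45; 5 h 45 min
Wed: in 07:29→07:30, out 15:12→15:15; 7 h 45 min − 20 min = 7 h 25 min
Thu: in 08:11→08:15, out 12:13→12:15; 4 h 0 min
Fri: in 06:21→06:15, out 17:48→17:45; 11 h 30 min
Total credited: 28 h 40 min.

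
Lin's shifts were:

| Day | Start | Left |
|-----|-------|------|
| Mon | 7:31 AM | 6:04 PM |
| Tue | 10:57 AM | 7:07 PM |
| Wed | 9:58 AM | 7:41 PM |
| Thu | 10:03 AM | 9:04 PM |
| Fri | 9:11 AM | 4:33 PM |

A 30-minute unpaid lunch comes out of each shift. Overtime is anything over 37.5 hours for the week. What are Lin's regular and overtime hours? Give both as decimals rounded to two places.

Mon: 7:31 AM–6:04 PM = 10 h 33 min; less 30 min break → 10 h 3 min
Tue: 10:57 AM–7:07 PM = 8 h 10 min; less 30 min break → 7 h 40 min
Wed: 9:58 AM–7:41 PM = 9 h 43 min; less 30 min break → 9 h 13 min
Thu: 10:03 AM–9:04 PM = 11 h 1 min; less 30 min break → 10 h 31 min
Fri: 9:11 AM–4:33 PM = 7 h 22 min; less 30 min break → 6 h 52 min
Total worked: 44 h 19 min = 44.32 h.
Threshold 37.5 h → overtime 6 h 49 min, regular 37 h 30 min.

Regular 37.50 hours, overtime 6.82 hours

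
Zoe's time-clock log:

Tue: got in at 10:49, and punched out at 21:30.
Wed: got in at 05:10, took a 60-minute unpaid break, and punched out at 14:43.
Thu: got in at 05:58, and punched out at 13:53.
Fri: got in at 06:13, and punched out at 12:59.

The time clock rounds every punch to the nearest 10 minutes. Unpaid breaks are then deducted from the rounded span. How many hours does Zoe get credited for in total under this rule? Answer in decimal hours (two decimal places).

33.83 hours

Tue: in 10:49→10:50, out 21:30→21:30; 10 h 40 min
Wed: in 05:10→05:10, out 14:43→14:40; 9 h 30 min − 60 min = 8 h 30 min
Thu: in 05:58→06:00, out 13:53→13:50; 7 h 50 min
Fri: in 06:13→06:10, out 12:59→13:00; 6 h 50 min
Total credited: 33 h 50 min.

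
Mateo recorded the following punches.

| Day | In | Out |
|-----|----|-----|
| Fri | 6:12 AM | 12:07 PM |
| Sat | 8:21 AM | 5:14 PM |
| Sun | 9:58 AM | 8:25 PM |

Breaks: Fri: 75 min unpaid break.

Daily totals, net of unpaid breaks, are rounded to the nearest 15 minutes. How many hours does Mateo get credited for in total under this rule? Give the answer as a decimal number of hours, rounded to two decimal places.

Fri: 6:12 AM–12:07 PM = 5 h 55 min − 75 min = 4 h 40 min → rounds to 4 h 45 min
Sat: 8:21 AM–5:14 PM = 8 h 53 min → rounds to 9 h 0 min
Sun: 9:58 AM–8:25 PM = 10 h 27 min → rounds to 10 h 30 min
Total credited: 24 h 15 min.

24.25 hours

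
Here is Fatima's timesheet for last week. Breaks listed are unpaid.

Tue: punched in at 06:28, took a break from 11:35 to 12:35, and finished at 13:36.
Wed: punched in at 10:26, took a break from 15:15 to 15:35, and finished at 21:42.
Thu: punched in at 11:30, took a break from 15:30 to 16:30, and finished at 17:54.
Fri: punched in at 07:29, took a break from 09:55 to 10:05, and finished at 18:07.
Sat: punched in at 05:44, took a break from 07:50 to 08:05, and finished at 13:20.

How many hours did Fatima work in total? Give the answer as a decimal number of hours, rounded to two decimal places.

Tue: 06:28–13:36 = 7 h 8 min; less 60 min break → 6 h 8 min
Wed: 10:26–21:42 = 11 h 16 min; less 20 min break → 10 h 56 min
Thu: 11:30–17:54 = 6 h 24 min; less 60 min break → 5 h 24 min
Fri: 07:29–18:07 = 10 h 38 min; less 10 min break → 10 h 28 min
Sat: 05:44–13:20 = 7 h 36 min; less 15 min break → 7 h 21 min
Total: 6 h 8 min + 10 h 56 min + 5 h 24 min + 10 h 28 min + 7 h 21 min = 40 h 17 min.

40.28 hours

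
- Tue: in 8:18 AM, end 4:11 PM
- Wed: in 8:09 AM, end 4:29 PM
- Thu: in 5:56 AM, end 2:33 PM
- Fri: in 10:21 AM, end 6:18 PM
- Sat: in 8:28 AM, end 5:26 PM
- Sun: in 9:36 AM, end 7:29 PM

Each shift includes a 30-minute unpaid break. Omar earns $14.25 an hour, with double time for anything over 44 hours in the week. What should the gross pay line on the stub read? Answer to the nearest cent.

Tue: 8:18 AM–4:11 PM = 7 h 53 min; less 30 min break → 7 h 23 min
Wed: 8:09 AM–4:29 PM = 8 h 20 min; less 30 min break → 7 h 50 min
Thu: 5:56 AM–2:33 PM = 8 h 37 min; less 30 min break → 8 h 7 min
Fri: 10:21 AM–6:18 PM = 7 h 57 min; less 30 min break → 7 h 27 min
Sat: 8:28 AM–5:26 PM = 8 h 58 min; less 30 min break → 8 h 28 min
Sun: 9:36 AM–7:29 PM = 9 h 53 min; less 30 min break → 9 h 23 min
Total worked: 48 h 38 min = 2918 min.
Regular 44 h 0 min = 2640 min at $14.25/h; overtime 4 h 38 min = 278 min at $28.50/h.
Pay = (2640 × $14.25 + 278 × $28.50) ÷ 60 = $759.05.

$759.05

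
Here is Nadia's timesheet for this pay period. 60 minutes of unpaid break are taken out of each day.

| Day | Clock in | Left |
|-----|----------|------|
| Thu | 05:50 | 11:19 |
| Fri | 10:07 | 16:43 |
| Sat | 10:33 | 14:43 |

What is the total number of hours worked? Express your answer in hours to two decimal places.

13.25 hours

Thu: 05:50–11:19 = 5 h 29 min; less 60 min break → 4 h 29 min
Fri: 10:07–16:43 = 6 h 36 min; less 60 min break → 5 h 36 min
Sat: 10:33–14:43 = 4 h 10 min; less 60 min break → 3 h 10 min
Total: 4 h 29 min + 5 h 36 min + 3 h 10 min = 13 h 15 min.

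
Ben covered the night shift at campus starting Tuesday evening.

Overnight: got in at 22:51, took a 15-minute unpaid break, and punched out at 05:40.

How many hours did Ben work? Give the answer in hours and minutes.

6 h 34 min

Overnight: 22:51 → midnight = 1 h 9 min; midnight → 05:40 = 5 h 40 min; span 6 h 49 min; less 15 min break → 6 h 34 min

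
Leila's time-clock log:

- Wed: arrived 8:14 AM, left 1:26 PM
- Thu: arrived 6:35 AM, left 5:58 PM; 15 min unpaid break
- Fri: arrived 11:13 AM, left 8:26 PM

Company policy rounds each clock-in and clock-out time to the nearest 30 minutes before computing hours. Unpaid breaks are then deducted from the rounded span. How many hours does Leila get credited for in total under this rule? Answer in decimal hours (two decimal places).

Wed: in 8:14 AM→8:00 AM, out 1:26 PM→1:30 PM; 5 h 30 min
Thu: in 6:35 AM→6:30 AM, out 5:58 PM→6:00 PM; 11 h 30 min − 15 min = 11 h 15 min
Fri: in 11:13 AM→11:00 AM, out 8:26 PM→8:30 PM; 9 h 30 min
Total credited: 26 h 15 min.

26.25 hours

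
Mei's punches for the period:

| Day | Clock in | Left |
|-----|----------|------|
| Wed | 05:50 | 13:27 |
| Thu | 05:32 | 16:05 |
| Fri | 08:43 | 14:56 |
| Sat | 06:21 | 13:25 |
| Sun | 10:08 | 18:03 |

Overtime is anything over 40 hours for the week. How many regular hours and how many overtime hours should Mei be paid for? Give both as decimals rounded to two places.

Wed: 05:50–13:27 = 7 h 37 min
Thu: 05:32–16:05 = 10 h 33 min
Fri: 08:43–14:56 = 6 h 13 min
Sat: 06:21–13:25 = 7 h 4 min
Sun: 10:08–18:03 = 7 h 55 min
Total worked: 39 h 22 min = 39.37 h.
Threshold 40 h → overtime 0 h 0 min, regular 39 h 22 min.

Regular 39.37 hours, overtime 0.00 hours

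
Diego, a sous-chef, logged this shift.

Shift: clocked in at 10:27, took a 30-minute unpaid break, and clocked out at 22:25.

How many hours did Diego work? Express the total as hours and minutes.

Shift: 10:27–22:25 = 11 h 58 min; less 30 min break → 11 h 28 min

11 h 28 min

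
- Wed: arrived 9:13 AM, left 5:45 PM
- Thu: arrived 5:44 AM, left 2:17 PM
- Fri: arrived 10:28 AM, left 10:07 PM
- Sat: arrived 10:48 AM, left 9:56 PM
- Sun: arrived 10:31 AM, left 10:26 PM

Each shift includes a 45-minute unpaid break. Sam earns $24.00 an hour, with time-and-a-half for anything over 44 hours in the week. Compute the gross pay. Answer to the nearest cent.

Wed: 9:13 AM–5:45 PM = 8 h 32 min; less 45 min break → 7 h 47 min
Thu: 5:44 AM–2:17 PM = 8 h 33 min; less 45 min break → 7 h 48 min
Fri: 10:28 AM–10:07 PM = 11 h 39 min; less 45 min break → 10 h 54 min
Sat: 10:48 AM–9:56 PM = 11 h 8 min; less 45 min break → 10 h 23 min
Sun: 10:31 AM–10:26 PM = 11 h 55 min; less 45 min break → 11 h 10 min
Total worked: 48 h 2 min = 2882 min.
Regular 44 h 0 min = 2640 min at $24.00/h; overtime 4 h 2 min = 242 min at $36.00/h.
Pay = (2640 × $24.00 + 242 × $36.00) ÷ 60 = $1201.20.

$1201.20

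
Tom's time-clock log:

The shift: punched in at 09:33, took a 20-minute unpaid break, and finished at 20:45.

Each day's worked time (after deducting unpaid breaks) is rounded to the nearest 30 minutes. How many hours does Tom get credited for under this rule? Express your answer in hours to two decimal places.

11.00 hours

The shift: 09:33–20:45 = 11 h 12 min − 20 min = 10 h 52 min → rounds to 11 h 0 min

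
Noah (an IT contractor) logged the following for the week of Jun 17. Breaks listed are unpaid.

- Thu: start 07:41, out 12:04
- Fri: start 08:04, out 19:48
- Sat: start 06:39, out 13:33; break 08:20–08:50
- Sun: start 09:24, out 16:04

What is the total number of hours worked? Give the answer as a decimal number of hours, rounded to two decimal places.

Thu: 07:41–12:04 = 4 h 23 min
Fri: 08:04–19:48 = 11 h 44 min
Sat: 06:39–13:33 = 6 h 54 min; less 30 min break → 6 h 24 min
Sun: 09:24–16:04 = 6 h 40 min
Total: 4 h 23 min + 11 h 44 min + 6 h 24 min + 6 h 40 min = 29 h 11 min.

29.18 hours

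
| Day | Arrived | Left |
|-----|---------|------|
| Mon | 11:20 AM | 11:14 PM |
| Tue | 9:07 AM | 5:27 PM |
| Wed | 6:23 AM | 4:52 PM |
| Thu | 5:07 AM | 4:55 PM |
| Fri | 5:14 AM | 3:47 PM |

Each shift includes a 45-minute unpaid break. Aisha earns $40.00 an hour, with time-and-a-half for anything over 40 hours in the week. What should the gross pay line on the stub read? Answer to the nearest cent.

Mon: 11:20 AM–11:14 PM = 11 h 54 min; less 45 min break → 11 h 9 min
Tue: 9:07 AM–5:27 PM = 8 h 20 min; less 45 min break → 7 h 35 min
Wed: 6:23 AM–4:52 PM = 10 h 29 min; less 45 min break → 9 h 44 min
Thu: 5:07 AM–4:55 PM = 11 h 48 min; less 45 min break → 11 h 3 min
Fri: 5:14 AM–3:47 PM = 10 h 33 min; less 45 min break → 9 h 48 min
Total worked: 49 h 19 min = 2959 min.
Regular 40 h 0 min = 2400 min at $40.00/h; overtime 9 h 19 min = 559 min at $60.00/h.
Pay = (2400 × $40.00 + 559 × $60.00) ÷ 60 = $2159.00.

$2159.00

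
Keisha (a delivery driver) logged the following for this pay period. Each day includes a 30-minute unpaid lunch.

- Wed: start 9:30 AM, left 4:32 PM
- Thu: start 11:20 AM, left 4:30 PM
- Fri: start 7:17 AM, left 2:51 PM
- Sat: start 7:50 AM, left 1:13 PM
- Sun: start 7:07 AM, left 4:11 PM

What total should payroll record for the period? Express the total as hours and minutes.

Wed: 9:30 AM–4:32 PM = 7 h 2 min; less 30 min break → 6 h 32 min
Thu: 11:20 AM–4:30 PM = 5 h 10 min; less 30 min break → 4 h 40 min
Fri: 7:17 AM–2:51 PM = 7 h 34 min; less 30 min break → 7 h 4 min
Sat: 7:50 AM–1:13 PM = 5 h 23 min; less 30 min break → 4 h 53 min
Sun: 7:07 AM–4:11 PM = 9 h 4 min; less 30 min break → 8 h 34 min
Total: 6 h 32 min + 4 h 40 min + 7 h 4 min + 4 h 53 min + 8 h 34 min = 31 h 43 min.

31 h 43 min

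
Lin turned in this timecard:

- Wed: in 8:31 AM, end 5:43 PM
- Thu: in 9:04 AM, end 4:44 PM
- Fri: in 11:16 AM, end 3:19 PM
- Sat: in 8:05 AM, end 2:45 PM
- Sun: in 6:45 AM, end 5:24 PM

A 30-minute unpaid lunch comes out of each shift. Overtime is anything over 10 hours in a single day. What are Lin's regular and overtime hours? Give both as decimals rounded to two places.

Regular 35.58 hours, overtime 0.15 hours

Wed: 8:31 AM–5:43 PM = 9 h 12 min; less 30 min break → 8 h 42 min
Thu: 9:04 AM–4:44 PM = 7 h 40 min; less 30 min break → 7 h 10 min
Fri: 11:16 AM–3:19 PM = 4 h 3 min; less 30 min break → 3 h 33 min
Sat: 8:05 AM–2:45 PM = 6 h 40 min; less 30 min break → 6 h 10 min
Sun: 6:45 AM–5:24 PM = 10 h 39 min; less 30 min break → 10 h 9 min
Wed reg 8 h 42 min / OT 0 h 0 min; Thu reg 7 h 10 min / OT 0 h 0 min; Fri reg 3 h 33 min / OT 0 h 0 min; Sat reg 6 h 10 min / OT 0 h 0 min; Sun reg 10 h 0 min / OT 0 h 9 min.
Totals: regular 35 h 35 min, overtime 0 h 9 min.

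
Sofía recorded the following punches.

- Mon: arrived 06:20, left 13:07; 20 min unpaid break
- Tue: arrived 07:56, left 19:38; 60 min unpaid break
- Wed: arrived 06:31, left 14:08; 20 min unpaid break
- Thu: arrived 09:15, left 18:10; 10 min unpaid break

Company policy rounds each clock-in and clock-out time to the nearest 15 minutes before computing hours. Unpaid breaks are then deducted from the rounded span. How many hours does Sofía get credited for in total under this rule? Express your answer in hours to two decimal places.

33.42 hours

Mon: in 06:20→06:15, out 13:07→13:00; 6 h 45 min − 20 min = 6 h 25 min
Tue: in 07:56→08:00, out 19:38→19:45; 11 h 45 min − 60 min = 10 h 45 min
Wed: in 06:31→06:30, out 14:08→14:15; 7 h 45 min − 20 min = 7 h 25 min
Thu: in 09:15→09:15, out 18:10→18:15; 9 h 0 min − 10 min = 8 h 50 min
Total credited: 33 h 25 min.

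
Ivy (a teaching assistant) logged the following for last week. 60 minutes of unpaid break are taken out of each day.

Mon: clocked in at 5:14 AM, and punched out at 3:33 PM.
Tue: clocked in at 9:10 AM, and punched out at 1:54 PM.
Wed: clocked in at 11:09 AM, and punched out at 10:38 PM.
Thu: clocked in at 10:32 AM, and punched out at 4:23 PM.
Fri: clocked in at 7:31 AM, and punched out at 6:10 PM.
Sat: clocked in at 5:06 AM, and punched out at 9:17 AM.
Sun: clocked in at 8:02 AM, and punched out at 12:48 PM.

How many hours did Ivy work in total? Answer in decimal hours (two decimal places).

44.98 hours

Mon: 5:14 AM–3:33 PM = 10 h 19 min; less 60 min break → 9 h 19 min
Tue: 9:10 AM–1:54 PM = 4 h 44 min; less 60 min break → 3 h 44 min
Wed: 11:09 AM–10:38 PM = 11 h 29 min; less 60 min break → 10 h 29 min
Thu: 10:32 AM–4:23 PM = 5 h 51 min; less 60 min break → 4 h 51 min
Fri: 7:31 AM–6:10 PM = 10 h 39 min; less 60 min break → 9 h 39 min
Sat: 5:06 AM–9:17 AM = 4 h 11 min; less 60 min break → 3 h 11 min
Sun: 8:02 AM–12:48 PM = 4 h 46 min; less 60 min break → 3 h 46 min
Total: 9 h 19 min + 3 h 44 min + 10 h 29 min + 4 h 51 min + 9 h 39 min + 3 h 11 min + 3 h 46 min = 44 h 59 min.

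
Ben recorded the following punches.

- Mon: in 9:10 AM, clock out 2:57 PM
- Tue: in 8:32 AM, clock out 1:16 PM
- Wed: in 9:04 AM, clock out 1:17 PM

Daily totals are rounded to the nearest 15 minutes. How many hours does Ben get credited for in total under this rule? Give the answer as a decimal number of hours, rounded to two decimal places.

14.75 hours

Mon: 9:10 AM–2:57 PM = 5 h 47 min → rounds to 5 h 45 min
Tue: 8:32 AM–1:16 PM = 4 h 44 min → rounds to 4 h 45 min
Wed: 9:04 AM–1:17 PM = 4 h 13 min → rounds to 4 h 15 min
Total credited: 14 h 45 min.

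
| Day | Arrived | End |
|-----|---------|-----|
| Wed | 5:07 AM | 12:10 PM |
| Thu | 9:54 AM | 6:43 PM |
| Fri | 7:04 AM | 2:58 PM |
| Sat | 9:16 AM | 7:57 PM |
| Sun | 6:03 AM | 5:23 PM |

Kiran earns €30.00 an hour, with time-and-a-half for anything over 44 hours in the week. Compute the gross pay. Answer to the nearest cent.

Wed: 5:07 AM–12:10 PM = 7 h 3 min
Thu: 9:54 AM–6:43 PM = 8 h 49 min
Fri: 7:04 AM–2:58 PM = 7 h 54 min
Sat: 9:16 AM–7:57 PM = 10 h 41 min
Sun: 6:03 AM–5:23 PM = 11 h 20 min
Total worked: 45 h 47 min = 2747 min.
Regular 44 h 0 min = 2640 min at €30.00/h; overtime 1 h 47 min = 107 min at €45.00/h.
Pay = (2640 × €30.00 + 107 × €45.00) ÷ 60 = €1400.25.

€1400.25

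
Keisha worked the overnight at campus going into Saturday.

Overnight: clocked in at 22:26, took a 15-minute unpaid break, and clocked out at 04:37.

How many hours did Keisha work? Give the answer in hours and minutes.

5 h 56 min

Overnight: 22:26 → midnight = 1 h 34 min; midnight → 04:37 = 4 h 37 min; span 6 h 11 min; less 15 min break → 5 h 56 min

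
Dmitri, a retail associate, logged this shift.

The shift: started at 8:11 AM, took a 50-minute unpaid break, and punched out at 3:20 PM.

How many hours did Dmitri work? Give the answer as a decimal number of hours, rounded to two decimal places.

The shift: 8:11 AM–3:20 PM = 7 h 9 min; less 50 min break → 6 h 19 min

6.32 hours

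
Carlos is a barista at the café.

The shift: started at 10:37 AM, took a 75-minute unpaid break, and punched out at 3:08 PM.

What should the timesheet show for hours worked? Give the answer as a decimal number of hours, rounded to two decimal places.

3.27 hours

The shift: 10:37 AM–3:08 PM = 4 h 31 min; less 75 min break → 3 h 16 min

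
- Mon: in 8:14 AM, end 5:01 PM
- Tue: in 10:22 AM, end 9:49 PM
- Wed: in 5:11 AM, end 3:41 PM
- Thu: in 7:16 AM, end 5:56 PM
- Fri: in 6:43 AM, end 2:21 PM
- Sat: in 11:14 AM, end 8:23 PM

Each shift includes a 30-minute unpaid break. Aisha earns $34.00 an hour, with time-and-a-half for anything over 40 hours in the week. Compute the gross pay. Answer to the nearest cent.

Mon: 8:14 AM–5:01 PM = 8 h 47 min; less 30 min break → 8 h 17 min
Tue: 10:22 AM–9:49 PM = 11 h 27 min; less 30 min break → 10 h 57 min
Wed: 5:11 AM–3:41 PM = 10 h 30 min; less 30 min break → 10 h 0 min
Thu: 7:16 AM–5:56 PM = 10 h 40 min; less 30 min break → 10 h 10 min
Fri: 6:43 AM–2:21 PM = 7 h 38 min; less 30 min break → 7 h 8 min
Sat: 11:14 AM–8:23 PM = 9 h 9 min; less 30 min break → 8 h 39 min
Total worked: 55 h 11 min = 3311 min.
Regular 40 h 0 min = 2400 min at $34.00/h; overtime 15 h 11 min = 911 min at $51.00/h.
Pay = (2400 × $34.00 + 911 × $51.00) ÷ 60 = $2134.35.

$2134.35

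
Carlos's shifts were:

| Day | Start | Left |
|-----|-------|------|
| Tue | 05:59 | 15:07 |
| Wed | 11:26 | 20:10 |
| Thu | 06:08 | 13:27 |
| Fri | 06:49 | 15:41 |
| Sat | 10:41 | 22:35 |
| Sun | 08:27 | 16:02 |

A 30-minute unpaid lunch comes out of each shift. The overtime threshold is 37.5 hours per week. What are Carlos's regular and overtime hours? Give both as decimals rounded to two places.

Regular 37.50 hours, overtime 13.03 hours

Tue: 05:59–15:07 = 9 h 8 min; less 30 min break → 8 h 38 min
Wed: 11:26–20:10 = 8 h 44 min; less 30 min break → 8 h 14 min
Thu: 06:08–13:27 = 7 h 19 min; less 30 min break → 6 h 49 min
Fri: 06:49–15:41 = 8 h 52 min; less 30 min break → 8 h 22 min
Sat: 10:41–22:35 = 11 h 54 min; less 30 min break → 11 h 24 min
Sun: 08:27–16:02 = 7 h 35 min; less 30 min break → 7 h 5 min
Total worked: 50 h 32 min = 50.53 h.
Threshold 37.5 h → overtime 13 h 2 min, regular 37 h 30 min.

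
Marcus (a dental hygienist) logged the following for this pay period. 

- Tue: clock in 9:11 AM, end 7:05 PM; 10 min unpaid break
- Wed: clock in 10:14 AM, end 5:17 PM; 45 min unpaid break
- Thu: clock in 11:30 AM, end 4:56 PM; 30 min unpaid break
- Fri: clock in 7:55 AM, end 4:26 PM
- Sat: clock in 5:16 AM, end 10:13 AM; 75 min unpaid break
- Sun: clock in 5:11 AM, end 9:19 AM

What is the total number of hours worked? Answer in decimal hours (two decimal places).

37.32 hours

Tue: 9:11 AM–7:05 PM = 9 h 54 min; less 10 min break → 9 h 44 min
Wed: 10:14 AM–5:17 PM = 7 h 3 min; less 45 min break → 6 h 18 min
Thu: 11:30 AM–4:56 PM = 5 h 26 min; less 30 min break → 4 h 56 min
Fri: 7:55 AM–4:26 PM = 8 h 31 min
Sat: 5:16 AM–10:13 AM = 4 h 57 min; less 75 min break → 3 h 42 min
Sun: 5:11 AM–9:19 AM = 4 h 8 min
Total: 9 h 44 min + 6 h 18 min + 4 h 56 min + 8 h 31 min + 3 h 42 min + 4 h 8 min = 37 h 19 min.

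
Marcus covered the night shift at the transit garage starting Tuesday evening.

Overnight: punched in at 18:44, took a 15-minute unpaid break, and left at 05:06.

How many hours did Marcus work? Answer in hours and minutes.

10 h 7 min

Overnight: 18:44 → midnight = 5 h 16 min; midnight → 05:06 = 5 h 6 min; span 10 h 22 min; less 15 min break → 10 h 7 min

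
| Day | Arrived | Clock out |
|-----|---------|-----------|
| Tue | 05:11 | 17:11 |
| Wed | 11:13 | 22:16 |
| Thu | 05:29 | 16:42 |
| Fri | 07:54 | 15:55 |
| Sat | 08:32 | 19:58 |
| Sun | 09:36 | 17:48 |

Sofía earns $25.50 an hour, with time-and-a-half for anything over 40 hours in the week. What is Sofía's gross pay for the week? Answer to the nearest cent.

Tue: 05:11–17:11 = 12 h 0 min
Wed: 11:13–22:16 = 11 h 3 min
Thu: 05:29–16:42 = 11 h 13 min
Fri: 07:54–15:55 = 8 h 1 min
Sat: 08:32–19:58 = 11 h 26 min
Sun: 09:36–17:48 = 8 h 12 min
Total worked: 61 h 55 min = 3715 min.
Regular 40 h 0 min = 2400 min at $25.50/h; overtime 21 h 55 min = 1315 min at $38.25/h.
Pay = (2400 × $25.50 + 1315 × $38.25) ÷ 60 = $1858.31.

$1858.31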